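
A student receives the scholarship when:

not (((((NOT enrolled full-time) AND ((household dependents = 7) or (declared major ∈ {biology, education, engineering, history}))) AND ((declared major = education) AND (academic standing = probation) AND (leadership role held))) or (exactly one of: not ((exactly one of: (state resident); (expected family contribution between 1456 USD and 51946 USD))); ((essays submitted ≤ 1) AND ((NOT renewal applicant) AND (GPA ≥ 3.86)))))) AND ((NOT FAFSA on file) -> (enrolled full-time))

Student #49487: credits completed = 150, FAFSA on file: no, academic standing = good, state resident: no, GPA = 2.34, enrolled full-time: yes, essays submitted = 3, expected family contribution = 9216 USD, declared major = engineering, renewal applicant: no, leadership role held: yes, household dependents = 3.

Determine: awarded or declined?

Awarded

Atomic conditions:
  NOT enrolled full-time: yes → false
  household dependents = 7: 3 == 7 is false
  declared major ∈ {biology, education, engineering, history}: engineering is in the set → true
  declared major = education: engineering == education is false
  academic standing = probation: good == probation is false
  leadership role held: yes → true
  state resident: no → false
  expected family contribution between 1456 USD and 51946 USD: 9216 in [1456, 51946] is true
  essays submitted ≤ 1: 3 ≤ 1 is false
  NOT renewal applicant: no → true
  GPA ≥ 3.86: 2.34 ≥ 3.86 is false
  NOT FAFSA on file: no → true
  enrolled full-time: yes → true
Combine:
[1.1.1.1.2] false OR true = true
[1.1.1.1] false AND true = false
[1.1.1.2] false AND false AND true = false
[1.1.1] false AND false = false
[1.1.2.1.1] exactly-one(false, true) = true
[1.1.2.1] NOT true = false
[1.1.2.2.2] true AND false = false
[1.1.2.2] false AND false = false
[1.1.2] exactly-one(false, false) = false
[1.1] false OR false = false
[1] NOT false = true
[2] true → true = true
[root] true AND true = true
Overall: true → awarded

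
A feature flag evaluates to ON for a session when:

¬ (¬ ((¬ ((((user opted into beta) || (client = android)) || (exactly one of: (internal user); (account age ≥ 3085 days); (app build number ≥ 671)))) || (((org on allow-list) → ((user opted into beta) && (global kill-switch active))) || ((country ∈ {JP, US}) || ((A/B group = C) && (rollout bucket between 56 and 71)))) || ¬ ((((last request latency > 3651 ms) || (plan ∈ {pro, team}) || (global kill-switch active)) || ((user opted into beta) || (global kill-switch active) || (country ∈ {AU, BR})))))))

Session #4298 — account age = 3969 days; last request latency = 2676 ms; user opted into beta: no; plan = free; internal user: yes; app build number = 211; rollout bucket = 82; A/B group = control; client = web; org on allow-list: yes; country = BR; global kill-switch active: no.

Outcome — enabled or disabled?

Enabled

Atomic conditions:
  user opted into beta: no → false
  client = android: web == android is false
  internal user: yes → true
  account age ≥ 3085 days: 3969 ≥ 3085 is true
  app build number ≥ 671: 211 ≥ 671 is false
  org on allow-list: yes → true
  global kill-switch active: no → false
  country ∈ {JP, US}: BR is not in the set → false
  A/B group = C: control == C is false
  rollout bucket between 56 and 71: 82 in [56, 71] is false
  last request latency > 3651 ms: 2676 > 3651 is false
  plan ∈ {pro, team}: free is not in the set → false
  country ∈ {AU, BR}: BR is in the set → true
Combine:
[1.1.1.1.1] false OR false = false
[1.1.1.1.2] exactly-one(true, true, false) = false
[1.1.1.1] false OR false = false
[1.1.1] NOT false = true
[1.1.2.1.2] false AND false = false
[1.1.2.1] true → false = false
[1.1.2.2.2] false AND false = false
[1.1.2.2] false OR false = false
[1.1.2] false OR false = false
[1.1.3.1.1] false OR false OR false = false
[1.1.3.1.2] false OR false OR true = true
[1.1.3.1] false OR true = true
[1.1.3] NOT true = false
[1.1] true OR false OR false = true
[1] NOT true = false
[root] NOT false = true
Overall: true → enabled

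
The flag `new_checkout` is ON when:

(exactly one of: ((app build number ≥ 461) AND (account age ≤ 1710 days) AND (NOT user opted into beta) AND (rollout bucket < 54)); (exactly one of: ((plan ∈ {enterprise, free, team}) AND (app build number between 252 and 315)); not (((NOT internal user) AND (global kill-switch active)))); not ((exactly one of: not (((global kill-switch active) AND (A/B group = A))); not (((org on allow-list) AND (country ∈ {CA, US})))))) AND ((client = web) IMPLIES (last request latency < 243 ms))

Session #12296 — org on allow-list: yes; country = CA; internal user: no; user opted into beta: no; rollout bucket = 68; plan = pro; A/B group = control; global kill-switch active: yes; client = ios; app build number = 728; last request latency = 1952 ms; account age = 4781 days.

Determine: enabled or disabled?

Disabled

Atomic conditions:
  app build number ≥ 461: 728 ≥ 461 is true
  account age ≤ 1710 days: 4781 ≤ 1710 is false
  NOT user opted into beta: no → true
  rollout bucket < 54: 68 < 54 is false
  plan ∈ {enterprise, free, team}: pro is not in the set → false
  app build number between 252 and 315: 728 in [252, 315] is false
  NOT internal user: no → true
  global kill-switch active: yes → true
  A/B group = A: control == A is false
  org on allow-list: yes → true
  country ∈ {CA, US}: CA is in the set → true
  client = web: ios == web is false
  last request latency < 243 ms: 1952 < 243 is false
Combine:
[1.1] true AND false AND true AND false = false
[1.2.1] false AND false = false
[1.2.2.1] true AND true = true
[1.2.2] NOT true = false
[1.2] exactly-one(false, false) = false
[1.3.1.1.1] true AND false = false
[1.3.1.1] NOT false = true
[1.3.1.2.1] true AND true = true
[1.3.1.2] NOT true = false
[1.3.1] exactly-one(true, false) = true
[1.3] NOT true = false
[1] exactly-one(false, false, false) = false
[2] false → false (antecedent false ⇒ implication holds) = true
[root] false AND true = false
Overall: false → disabled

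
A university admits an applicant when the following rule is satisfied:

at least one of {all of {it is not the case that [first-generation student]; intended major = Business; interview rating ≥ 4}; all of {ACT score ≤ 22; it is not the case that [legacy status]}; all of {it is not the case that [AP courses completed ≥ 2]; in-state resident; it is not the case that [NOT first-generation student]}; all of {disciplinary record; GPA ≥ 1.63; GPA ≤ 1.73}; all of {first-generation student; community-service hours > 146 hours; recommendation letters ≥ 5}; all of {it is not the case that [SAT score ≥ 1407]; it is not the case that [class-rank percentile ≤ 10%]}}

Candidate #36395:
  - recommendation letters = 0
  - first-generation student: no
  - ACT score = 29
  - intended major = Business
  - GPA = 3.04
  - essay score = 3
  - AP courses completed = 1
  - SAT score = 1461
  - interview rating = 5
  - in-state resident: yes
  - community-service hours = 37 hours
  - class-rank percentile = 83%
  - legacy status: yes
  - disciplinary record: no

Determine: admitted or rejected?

Atomic conditions:
  first-generation student: no → false
  intended major = Business: Business == Business is true
  interview rating ≥ 4: 5 ≥ 4 is true
  ACT score ≤ 22: 29 ≤ 22 is false
  legacy status: yes → true
  AP courses completed ≥ 2: 1 ≥ 2 is false
  in-state resident: yes → true
  NOT first-generation student: no → true
  disciplinary record: no → false
  GPA ≥ 1.63: 3.04 ≥ 1.63 is true
  GPA ≤ 1.73: 3.04 ≤ 1.73 is false
  community-service hours > 146 hours: 37 > 146 is false
  recommendation letters ≥ 5: 0 ≥ 5 is false
  SAT score ≥ 1407: 1461 ≥ 1407 is true
  class-rank percentile ≤ 10%: 83 ≤ 10 is false
Combine:
[1.1] NOT false = true
[1] true AND true AND true = true
[2.2] NOT true = false
[2] false AND false = false
[3.1] NOT false = true
[3.3] NOT true = false
[3] true AND true AND false = false
[4] false AND true AND false = false
[5] false AND false AND false = false
[6.1] NOT true = false
[6.2] NOT false = true
[6] false AND true = false
[root] true OR false OR false OR false OR false OR false = true
Overall: true → admitted

Admitted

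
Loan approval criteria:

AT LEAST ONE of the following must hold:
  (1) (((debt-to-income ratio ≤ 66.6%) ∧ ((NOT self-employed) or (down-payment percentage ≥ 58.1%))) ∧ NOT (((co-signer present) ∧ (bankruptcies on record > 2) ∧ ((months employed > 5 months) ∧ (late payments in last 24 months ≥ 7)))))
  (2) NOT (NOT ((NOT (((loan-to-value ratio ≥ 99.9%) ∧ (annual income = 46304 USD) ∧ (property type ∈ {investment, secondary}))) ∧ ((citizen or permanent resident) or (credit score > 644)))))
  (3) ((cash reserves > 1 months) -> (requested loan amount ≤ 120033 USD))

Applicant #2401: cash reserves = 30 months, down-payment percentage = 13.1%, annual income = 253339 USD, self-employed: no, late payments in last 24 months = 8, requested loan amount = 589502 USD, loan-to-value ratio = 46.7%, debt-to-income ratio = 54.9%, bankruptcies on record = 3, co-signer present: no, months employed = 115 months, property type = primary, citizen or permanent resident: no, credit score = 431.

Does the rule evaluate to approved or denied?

Atomic conditions:
  debt-to-income ratio ≤ 66.6%: 54.9 ≤ 66.6 is true
  NOT self-employed: no → true
  down-payment percentage ≥ 58.1%: 13.1 ≥ 58.1 is false
  co-signer present: no → false
  bankruptcies on record > 2: 3 > 2 is true
  months employed > 5 months: 115 > 5 is true
  late payments in last 24 months ≥ 7: 8 ≥ 7 is true
  loan-to-value ratio ≥ 99.9%: 46.7 ≥ 99.9 is false
  annual income = 46304 USD: 253339 == 46304 is false
  property type ∈ {investment, secondary}: primary is not in the set → false
  citizen or permanent resident: no → false
  credit score > 644: 431 > 644 is false
  cash reserves > 1 months: 30 > 1 is true
  requested loan amount ≤ 120033 USD: 589502 ≤ 120033 is false
Combine:
[1.1.2] true OR false = true
[1.1] true AND true = true
[1.2.1.3] true AND true = true
[1.2.1] false AND true AND true = false
[1.2] NOT false = true
[1] true AND true = true
[2.1.1.1.1] false AND false AND false = false
[2.1.1.1] NOT false = true
[2.1.1.2] false OR false = false
[2.1.1] true AND false = false
[2.1] NOT false = true
[2] NOT true = false
[3] true → false = false
[root] true OR false OR false = true
Overall: true → approved

Approved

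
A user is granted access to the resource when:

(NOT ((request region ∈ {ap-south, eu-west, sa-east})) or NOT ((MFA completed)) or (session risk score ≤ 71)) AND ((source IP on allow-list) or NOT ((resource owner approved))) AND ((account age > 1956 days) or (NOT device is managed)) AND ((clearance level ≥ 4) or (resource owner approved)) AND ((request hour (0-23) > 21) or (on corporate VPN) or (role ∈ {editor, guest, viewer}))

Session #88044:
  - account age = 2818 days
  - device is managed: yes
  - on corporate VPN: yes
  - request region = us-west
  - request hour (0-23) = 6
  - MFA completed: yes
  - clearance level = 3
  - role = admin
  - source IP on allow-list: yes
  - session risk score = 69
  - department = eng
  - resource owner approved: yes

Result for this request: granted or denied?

Atomic conditions:
  request region ∈ {ap-south, eu-west, sa-east}: us-west is not in the set → false
  MFA completed: yes → true
  session risk score ≤ 71: 69 ≤ 71 is true
  source IP on allow-list: yes → true
  resource owner approved: yes → true
  account age > 1956 days: 2818 > 1956 is true
  NOT device is managed: yes → false
  clearance level ≥ 4: 3 ≥ 4 is false
  request hour (0-23) > 21: 6 > 21 is false
  on corporate VPN: yes → true
  role ∈ {editor, guest, viewer}: admin is not in the set → false
Combine:
[1.1] NOT false = true
[1.2] NOT true = false
[1] true OR false OR true = true
[2.2] NOT true = false
[2] true OR false = true
[3] true OR false = true
[4] false OR true = true
[5] false OR true OR false = true
[root] true AND true AND true AND true AND true = true
Overall: true → granted

Granted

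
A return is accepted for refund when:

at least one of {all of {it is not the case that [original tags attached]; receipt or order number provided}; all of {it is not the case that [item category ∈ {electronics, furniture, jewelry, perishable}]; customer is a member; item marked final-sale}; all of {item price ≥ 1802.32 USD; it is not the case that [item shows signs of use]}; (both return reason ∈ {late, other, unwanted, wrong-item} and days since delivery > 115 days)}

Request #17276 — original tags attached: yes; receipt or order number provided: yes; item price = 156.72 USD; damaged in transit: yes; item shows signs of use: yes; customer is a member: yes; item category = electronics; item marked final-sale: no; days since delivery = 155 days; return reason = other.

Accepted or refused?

Accepted

Atomic conditions:
  original tags attached: yes → true
  receipt or order number provided: yes → true
  item category ∈ {electronics, furniture, jewelry, perishable}: electronics is in the set → true
  customer is a member: yes → true
  item marked final-sale: no → false
  item price ≥ 1802.32 USD: 156.72 ≥ 1802.32 is false
  item shows signs of use: yes → true
  return reason ∈ {late, other, unwanted, wrong-item}: other is in the set → true
  days since delivery > 115 days: 155 > 115 is true
Combine:
[1.1] NOT true = false
[1] false AND true = false
[2.1] NOT true = false
[2] false AND true AND false = false
[3.2] NOT true = false
[3] false AND false = false
[4] true AND true = true
[root] false OR false OR false OR true = true
Overall: true → accepted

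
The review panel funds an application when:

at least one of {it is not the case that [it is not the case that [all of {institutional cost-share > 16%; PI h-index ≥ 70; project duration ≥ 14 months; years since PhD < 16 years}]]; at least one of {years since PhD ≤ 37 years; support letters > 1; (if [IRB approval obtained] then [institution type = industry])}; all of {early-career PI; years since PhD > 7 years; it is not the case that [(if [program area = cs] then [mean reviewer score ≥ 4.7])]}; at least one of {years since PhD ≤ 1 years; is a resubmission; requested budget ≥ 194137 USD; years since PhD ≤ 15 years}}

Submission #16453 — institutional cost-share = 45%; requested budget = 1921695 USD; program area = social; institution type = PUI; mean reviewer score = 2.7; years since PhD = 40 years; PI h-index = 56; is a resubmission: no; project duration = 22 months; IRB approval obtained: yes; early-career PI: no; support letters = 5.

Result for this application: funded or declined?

Atomic conditions:
  institutional cost-share > 16%: 45 > 16 is true
  PI h-index ≥ 70: 56 ≥ 70 is false
  project duration ≥ 14 months: 22 ≥ 14 is true
  years since PhD < 16 years: 40 < 16 is false
  years since PhD ≤ 37 years: 40 ≤ 37 is false
  support letters > 1: 5 > 1 is true
  IRB approval obtained: yes → true
  institution type = industry: PUI == industry is false
  early-career PI: no → false
  years since PhD > 7 years: 40 > 7 is true
  program area = cs: social == cs is false
  mean reviewer score ≥ 4.7: 2.7 ≥ 4.7 is false
  years since PhD ≤ 1 years: 40 ≤ 1 is false
  is a resubmission: no → false
  requested budget ≥ 194137 USD: 1921695 ≥ 194137 is true
  years since PhD ≤ 15 years: 40 ≤ 15 is false
Combine:
[1.1.1] true AND false AND true AND false = false
[1.1] NOT false = true
[1] NOT true = false
[2.3] true → false = false
[2] false OR true OR false = true
[3.3.1] false → false (antecedent false ⇒ implication holds) = true
[3.3] NOT true = false
[3] false AND true AND false = false
[4] false OR false OR true OR false = true
[root] false OR true OR false OR true = true
Overall: true → funded

Funded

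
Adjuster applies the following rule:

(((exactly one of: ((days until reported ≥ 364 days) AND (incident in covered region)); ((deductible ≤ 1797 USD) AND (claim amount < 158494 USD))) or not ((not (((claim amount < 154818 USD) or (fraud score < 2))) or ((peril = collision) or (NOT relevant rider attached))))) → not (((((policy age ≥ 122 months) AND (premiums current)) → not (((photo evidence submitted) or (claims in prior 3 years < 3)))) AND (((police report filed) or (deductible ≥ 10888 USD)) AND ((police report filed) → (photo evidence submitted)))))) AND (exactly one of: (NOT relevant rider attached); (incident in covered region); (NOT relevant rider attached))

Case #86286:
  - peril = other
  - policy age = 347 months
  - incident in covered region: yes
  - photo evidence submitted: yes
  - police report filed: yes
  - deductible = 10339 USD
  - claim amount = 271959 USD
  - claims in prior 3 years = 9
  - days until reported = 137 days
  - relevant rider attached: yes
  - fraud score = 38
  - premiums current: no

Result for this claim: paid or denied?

Paid

Atomic conditions:
  days until reported ≥ 364 days: 137 ≥ 364 is false
  incident in covered region: yes → true
  deductible ≤ 1797 USD: 10339 ≤ 1797 is false
  claim amount < 158494 USD: 271959 < 158494 is false
  claim amount < 154818 USD: 271959 < 154818 is false
  fraud score < 2: 38 < 2 is false
  peril = collision: other == collision is false
  NOT relevant rider attached: yes → false
  policy age ≥ 122 months: 347 ≥ 122 is true
  premiums current: no → false
  photo evidence submitted: yes → true
  claims in prior 3 years < 3: 9 < 3 is false
  police report filed: yes → true
  deductible ≥ 10888 USD: 10339 ≥ 10888 is false
Combine:
[1.1.1.1] false AND true = false
[1.1.1.2] false AND false = false
[1.1.1] exactly-one(false, false) = false
[1.1.2.1.1.1] false OR false = false
[1.1.2.1.1] NOT false = true
[1.1.2.1.2] false OR false = false
[1.1.2.1] true OR false = true
[1.1.2] NOT true = false
[1.1] false OR false = false
[1.2.1.1.1] true AND false = false
[1.2.1.1.2.1] true OR false = true
[1.2.1.1.2] NOT true = false
[1.2.1.1] false → false (antecedent false ⇒ implication holds) = true
[1.2.1.2.1] true OR false = true
[1.2.1.2.2] true → true = true
[1.2.1.2] true AND true = true
[1.2.1] true AND true = true
[1.2] NOT true = false
[1] false → false (antecedent false ⇒ implication holds) = true
[2] exactly-one(false, true, false) = true
[root] true AND true = true
Overall: true → paid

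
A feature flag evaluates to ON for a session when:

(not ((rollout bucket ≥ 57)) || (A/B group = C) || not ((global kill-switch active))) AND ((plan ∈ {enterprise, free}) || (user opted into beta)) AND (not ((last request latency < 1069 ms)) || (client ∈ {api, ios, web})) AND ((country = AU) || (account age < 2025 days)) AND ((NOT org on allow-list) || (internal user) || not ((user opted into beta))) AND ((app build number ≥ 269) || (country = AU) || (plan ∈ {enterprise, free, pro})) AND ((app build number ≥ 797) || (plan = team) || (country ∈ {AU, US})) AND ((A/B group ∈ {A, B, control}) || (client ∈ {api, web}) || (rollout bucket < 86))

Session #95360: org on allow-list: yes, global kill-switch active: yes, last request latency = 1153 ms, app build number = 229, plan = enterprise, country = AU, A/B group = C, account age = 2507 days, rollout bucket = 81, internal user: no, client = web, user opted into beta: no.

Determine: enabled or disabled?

Enabled

Atomic conditions:
  rollout bucket ≥ 57: 81 ≥ 57 is true
  A/B group = C: C == C is true
  global kill-switch active: yes → true
  plan ∈ {enterprise, free}: enterprise is in the set → true
  user opted into beta: no → false
  last request latency < 1069 ms: 1153 < 1069 is false
  client ∈ {api, ios, web}: web is in the set → true
  country = AU: AU == AU is true
  account age < 2025 days: 2507 < 2025 is false
  NOT org on allow-list: yes → false
  internal user: no → false
  app build number ≥ 269: 229 ≥ 269 is false
  plan ∈ {enterprise, free, pro}: enterprise is in the set → true
  app build number ≥ 797: 229 ≥ 797 is false
  plan = team: enterprise == team is false
  country ∈ {AU, US}: AU is in the set → true
  A/B group ∈ {A, B, control}: C is not in the set → false
  client ∈ {api, web}: web is in the set → true
  rollout bucket < 86: 81 < 86 is true
Combine:
[1.1] NOT true = false
[1.3] NOT true = false
[1] false OR true OR false = true
[2] true OR false = true
[3.1] NOT false = true
[3] true OR true = true
[4] true OR false = true
[5.3] NOT false = true
[5] false OR false OR true = true
[6] false OR true OR true = true
[7] false OR false OR true = true
[8] false OR true OR true = true
[root] true AND true AND true AND true AND true AND true AND true AND true = true
Overall: true → enabled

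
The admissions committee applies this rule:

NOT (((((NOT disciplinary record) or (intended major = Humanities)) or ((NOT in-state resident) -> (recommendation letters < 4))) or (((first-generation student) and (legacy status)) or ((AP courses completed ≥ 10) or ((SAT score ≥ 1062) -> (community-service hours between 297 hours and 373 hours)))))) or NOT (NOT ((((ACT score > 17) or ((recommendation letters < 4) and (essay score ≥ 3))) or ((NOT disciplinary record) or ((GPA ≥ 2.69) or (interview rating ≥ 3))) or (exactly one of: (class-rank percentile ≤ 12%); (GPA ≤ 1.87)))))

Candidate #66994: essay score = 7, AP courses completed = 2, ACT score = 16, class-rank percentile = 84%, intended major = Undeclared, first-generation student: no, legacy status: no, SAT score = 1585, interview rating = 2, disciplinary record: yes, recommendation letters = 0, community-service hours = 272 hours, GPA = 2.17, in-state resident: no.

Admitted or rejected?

Atomic conditions:
  NOT disciplinary record: yes → false
  intended major = Humanities: Undeclared == Humanities is false
  NOT in-state resident: no → true
  recommendation letters < 4: 0 < 4 is true
  first-generation student: no → false
  legacy status: no → false
  AP courses completed ≥ 10: 2 ≥ 10 is false
  SAT score ≥ 1062: 1585 ≥ 1062 is true
  community-service hours between 297 hours and 373 hours: 272 in [297, 373] is false
  ACT score > 17: 16 > 17 is false
  essay score ≥ 3: 7 ≥ 3 is true
  GPA ≥ 2.69: 2.17 ≥ 2.69 is false
  interview rating ≥ 3: 2 ≥ 3 is false
  class-rank percentile ≤ 12%: 84 ≤ 12 is false
  GPA ≤ 1.87: 2.17 ≤ 1.87 is false
Combine:
[1.1.1.1] false OR false = false
[1.1.1.2] true → true = true
[1.1.1] false OR true = true
[1.1.2.1] false AND false = false
[1.1.2.2.2] true → false = false
[1.1.2.2] false OR false = false
[1.1.2] false OR false = false
[1.1] true OR false = true
[1] NOT true = false
[2.1.1.1.2] true AND true = true
[2.1.1.1] false OR true = true
[2.1.1.2.2] false OR false = false
[2.1.1.2] false OR false = false
[2.1.1.3] exactly-one(false, false) = false
[2.1.1] true OR false OR false = true
[2.1] NOT true = false
[2] NOT false = true
[root] false OR true = true
Overall: true → admitted

Admitted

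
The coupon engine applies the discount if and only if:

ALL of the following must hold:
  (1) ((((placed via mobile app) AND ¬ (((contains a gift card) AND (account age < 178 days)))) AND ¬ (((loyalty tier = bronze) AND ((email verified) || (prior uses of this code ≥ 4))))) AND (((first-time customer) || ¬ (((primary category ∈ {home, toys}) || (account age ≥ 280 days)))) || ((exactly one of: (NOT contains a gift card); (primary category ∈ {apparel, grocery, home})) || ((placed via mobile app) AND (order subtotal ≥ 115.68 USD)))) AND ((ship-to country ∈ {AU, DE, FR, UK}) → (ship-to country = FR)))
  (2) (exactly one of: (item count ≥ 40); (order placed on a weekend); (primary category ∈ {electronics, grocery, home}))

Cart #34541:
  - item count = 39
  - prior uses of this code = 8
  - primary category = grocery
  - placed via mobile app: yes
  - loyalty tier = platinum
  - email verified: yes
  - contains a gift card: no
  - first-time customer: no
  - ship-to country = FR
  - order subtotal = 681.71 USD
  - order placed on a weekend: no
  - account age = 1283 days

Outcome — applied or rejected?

Atomic conditions:
  placed via mobile app: yes → true
  contains a gift card: no → false
  account age < 178 days: 1283 < 178 is false
  loyalty tier = bronze: platinum == bronze is false
  email verified: yes → true
  prior uses of this code ≥ 4: 8 ≥ 4 is true
  first-time customer: no → false
  primary category ∈ {home, toys}: grocery is not in the set → false
  account age ≥ 280 days: 1283 ≥ 280 is true
  NOT contains a gift card: no → true
  primary category ∈ {apparel, grocery, home}: grocery is in the set → true
  order subtotal ≥ 115.68 USD: 681.71 ≥ 115.68 is true
  ship-to country ∈ {AU, DE, FR, UK}: FR is in the set → true
  ship-to country = FR: FR == FR is true
  item count ≥ 40: 39 ≥ 40 is false
  order placed on a weekend: no → false
  primary category ∈ {electronics, grocery, home}: grocery is in the set → true
Combine:
[1.1.1.2.1] false AND false = false
[1.1.1.2] NOT false = true
[1.1.1] true AND true = true
[1.1.2.1.2] true OR true = true
[1.1.2.1] false AND true = false
[1.1.2] NOT false = true
[1.1] true AND true = true
[1.2.1.2.1] false OR true = true
[1.2.1.2] NOT true = false
[1.2.1] false OR false = false
[1.2.2.1] exactly-one(true, true) = false
[1.2.2.2] true AND true = true
[1.2.2] false OR true = true
[1.2] false OR true = true
[1.3] true → true = true
[1] true AND true AND true = true
[2] exactly-one(false, false, true) = true
[root] true AND true = true
Overall: true → applied

Applied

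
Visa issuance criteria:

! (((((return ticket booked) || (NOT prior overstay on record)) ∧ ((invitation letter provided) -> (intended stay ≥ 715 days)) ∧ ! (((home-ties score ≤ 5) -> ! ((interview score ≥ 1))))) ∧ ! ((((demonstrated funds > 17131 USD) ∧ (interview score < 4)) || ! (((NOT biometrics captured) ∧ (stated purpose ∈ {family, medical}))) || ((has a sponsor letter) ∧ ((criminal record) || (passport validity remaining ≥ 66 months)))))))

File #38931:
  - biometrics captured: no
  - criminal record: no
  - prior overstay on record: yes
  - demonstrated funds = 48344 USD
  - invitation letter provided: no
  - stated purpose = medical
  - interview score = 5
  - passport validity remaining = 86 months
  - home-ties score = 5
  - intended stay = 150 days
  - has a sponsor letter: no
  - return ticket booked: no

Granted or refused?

Atomic conditions:
  return ticket booked: no → false
  NOT prior overstay on record: yes → false
  invitation letter provided: no → false
  intended stay ≥ 715 days: 150 ≥ 715 is false
  home-ties score ≤ 5: 5 ≤ 5 is true
  interview score ≥ 1: 5 ≥ 1 is true
  demonstrated funds > 17131 USD: 48344 > 17131 is true
  interview score < 4: 5 < 4 is false
  NOT biometrics captured: no → true
  stated purpose ∈ {family, medical}: medical is in the set → true
  has a sponsor letter: no → false
  criminal record: no → false
  passport validity remaining ≥ 66 months: 86 ≥ 66 is true
Combine:
[1.1.1] false OR false = false
[1.1.2] false → false (antecedent false ⇒ implication holds) = true
[1.1.3.1.2] NOT true = false
[1.1.3.1] true → false = false
[1.1.3] NOT false = true
[1.1] false AND true AND true = false
[1.2.1.1] true AND false = false
[1.2.1.2.1] true AND true = true
[1.2.1.2] NOT true = false
[1.2.1.3.2] false OR true = true
[1.2.1.3] false AND true = false
[1.2.1] false OR false OR false = false
[1.2] NOT false = true
[1] false AND true = false
[root] NOT false = true
Overall: true → granted

Granted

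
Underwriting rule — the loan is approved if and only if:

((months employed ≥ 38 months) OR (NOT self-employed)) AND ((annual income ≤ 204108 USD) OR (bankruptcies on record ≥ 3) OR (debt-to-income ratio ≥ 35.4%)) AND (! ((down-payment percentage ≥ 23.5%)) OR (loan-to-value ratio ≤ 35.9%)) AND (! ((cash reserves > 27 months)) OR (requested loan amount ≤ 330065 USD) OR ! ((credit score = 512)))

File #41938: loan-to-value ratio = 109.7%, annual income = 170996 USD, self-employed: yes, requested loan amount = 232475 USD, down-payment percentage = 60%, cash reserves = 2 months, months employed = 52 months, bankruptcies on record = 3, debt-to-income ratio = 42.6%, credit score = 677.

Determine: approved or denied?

Denied

Atomic conditions:
  months employed ≥ 38 months: 52 ≥ 38 is true
  NOT self-employed: yes → false
  annual income ≤ 204108 USD: 170996 ≤ 204108 is true
  bankruptcies on record ≥ 3: 3 ≥ 3 is true
  debt-to-income ratio ≥ 35.4%: 42.6 ≥ 35.4 is true
  down-payment percentage ≥ 23.5%: 60 ≥ 23.5 is true
  loan-to-value ratio ≤ 35.9%: 109.7 ≤ 35.9 is false
  cash reserves > 27 months: 2 > 27 is false
  requested loan amount ≤ 330065 USD: 232475 ≤ 330065 is true
  credit score = 512: 677 == 512 is false
Combine:
[1] true OR false = true
[2] true OR true OR true = true
[3.1] NOT true = false
[3] false OR false = false
[4.1] NOT false = true
[4.3] NOT false = true
[4] true OR true OR true = true
[root] true AND true AND false AND true = false
Overall: false → denied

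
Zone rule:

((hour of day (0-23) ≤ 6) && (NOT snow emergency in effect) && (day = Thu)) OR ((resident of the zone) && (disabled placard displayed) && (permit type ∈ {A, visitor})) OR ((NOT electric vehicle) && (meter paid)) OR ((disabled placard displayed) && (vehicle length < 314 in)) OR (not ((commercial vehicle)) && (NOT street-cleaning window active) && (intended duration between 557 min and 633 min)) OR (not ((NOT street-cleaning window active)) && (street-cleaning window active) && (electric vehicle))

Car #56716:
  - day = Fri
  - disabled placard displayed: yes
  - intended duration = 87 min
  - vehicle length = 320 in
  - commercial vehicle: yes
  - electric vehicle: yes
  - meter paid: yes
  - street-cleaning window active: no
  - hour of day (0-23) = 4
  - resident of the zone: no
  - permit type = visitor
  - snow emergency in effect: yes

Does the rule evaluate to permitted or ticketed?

Ticketed

Atomic conditions:
  hour of day (0-23) ≤ 6: 4 ≤ 6 is true
  NOT snow emergency in effect: yes → false
  day = Thu: Fri == Thu is false
  resident of the zone: no → false
  disabled placard displayed: yes → true
  permit type ∈ {A, visitor}: visitor is in the set → true
  NOT electric vehicle: yes → false
  meter paid: yes → true
  vehicle length < 314 in: 320 < 314 is false
  commercial vehicle: yes → true
  NOT street-cleaning window active: no → true
  intended duration between 557 min and 633 min: 87 in [557, 633] is false
  street-cleaning window active: no → false
  electric vehicle: yes → true
Combine:
[1] true AND false AND false = false
[2] false AND true AND true = false
[3] false AND true = false
[4] true AND false = false
[5.1] NOT true = false
[5] false AND true AND false = false
[6.1] NOT true = false
[6] false AND false AND true = false
[root] false OR false OR false OR false OR false OR false = false
Overall: false → ticketed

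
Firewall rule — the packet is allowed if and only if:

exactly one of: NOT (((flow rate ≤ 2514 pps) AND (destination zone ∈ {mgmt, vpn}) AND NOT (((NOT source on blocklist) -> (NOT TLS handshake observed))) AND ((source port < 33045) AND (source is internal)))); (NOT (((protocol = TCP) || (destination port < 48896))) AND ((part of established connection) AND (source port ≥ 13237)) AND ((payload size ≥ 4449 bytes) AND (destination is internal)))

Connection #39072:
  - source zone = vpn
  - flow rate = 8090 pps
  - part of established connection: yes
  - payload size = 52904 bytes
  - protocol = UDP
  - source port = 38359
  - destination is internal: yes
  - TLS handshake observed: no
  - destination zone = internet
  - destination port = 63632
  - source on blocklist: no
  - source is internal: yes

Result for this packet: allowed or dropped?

Dropped

Atomic conditions:
  flow rate ≤ 2514 pps: 8090 ≤ 2514 is false
  destination zone ∈ {mgmt, vpn}: internet is not in the set → false
  NOT source on blocklist: no → true
  NOT TLS handshake observed: no → true
  source port < 33045: 38359 < 33045 is false
  source is internal: yes → true
  protocol = TCP: UDP == TCP is false
  destination port < 48896: 63632 < 48896 is false
  part of established connection: yes → true
  source port ≥ 13237: 38359 ≥ 13237 is true
  payload size ≥ 4449 bytes: 52904 ≥ 4449 is true
  destination is internal: yes → true
Combine:
[1.1.3.1] true → true = true
[1.1.3] NOT true = false
[1.1.4] false AND true = false
[1.1] false AND false AND false AND false = false
[1] NOT false = true
[2.1.1] false OR false = false
[2.1] NOT false = true
[2.2] true AND true = true
[2.3] true AND true = true
[2] true AND true AND true = true
[root] exactly-one(true, true) = false
Overall: false → dropped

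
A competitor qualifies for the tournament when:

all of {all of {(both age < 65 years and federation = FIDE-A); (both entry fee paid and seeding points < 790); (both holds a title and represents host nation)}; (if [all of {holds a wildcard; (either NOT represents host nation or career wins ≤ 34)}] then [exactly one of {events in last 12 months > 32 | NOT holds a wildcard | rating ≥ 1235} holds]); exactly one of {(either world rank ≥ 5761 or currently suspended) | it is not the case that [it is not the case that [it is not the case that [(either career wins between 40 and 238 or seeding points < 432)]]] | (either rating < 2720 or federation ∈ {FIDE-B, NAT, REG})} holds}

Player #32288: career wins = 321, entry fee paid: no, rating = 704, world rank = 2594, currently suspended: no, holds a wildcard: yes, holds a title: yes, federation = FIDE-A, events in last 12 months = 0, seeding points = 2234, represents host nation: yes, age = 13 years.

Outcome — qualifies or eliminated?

Eliminated

Atomic conditions:
  age < 65 years: 13 < 65 is true
  federation = FIDE-A: FIDE-A == FIDE-A is true
  entry fee paid: no → false
  seeding points < 790: 2234 < 790 is false
  holds a title: yes → true
  represents host nation: yes → true
  holds a wildcard: yes → true
  NOT represents host nation: yes → false
  career wins ≤ 34: 321 ≤ 34 is false
  events in last 12 months > 32: 0 > 32 is false
  NOT holds a wildcard: yes → false
  rating ≥ 1235: 704 ≥ 1235 is false
  world rank ≥ 5761: 2594 ≥ 5761 is false
  currently suspended: no → false
  career wins between 40 and 238: 321 in [40, 238] is false
  seeding points < 432: 2234 < 432 is false
  rating < 2720: 704 < 2720 is true
  federation ∈ {FIDE-B, NAT, REG}: FIDE-A is not in the set → false
Combine:
[1.1] true AND true = true
[1.2] false AND false = false
[1.3] true AND true = true
[1] true AND false AND true = false
[2.1.2] false OR false = false
[2.1] true AND false = false
[2.2] exactly-one(false, false, false) = false
[2] false → false (antecedent false ⇒ implication holds) = true
[3.1] false OR false = false
[3.2.1.1.1] false OR false = false
[3.2.1.1] NOT false = true
[3.2.1] NOT true = false
[3.2] NOT false = true
[3.3] true OR false = true
[3] exactly-one(false, true, true) = false
[root] false AND true AND false = false
Overall: false → eliminated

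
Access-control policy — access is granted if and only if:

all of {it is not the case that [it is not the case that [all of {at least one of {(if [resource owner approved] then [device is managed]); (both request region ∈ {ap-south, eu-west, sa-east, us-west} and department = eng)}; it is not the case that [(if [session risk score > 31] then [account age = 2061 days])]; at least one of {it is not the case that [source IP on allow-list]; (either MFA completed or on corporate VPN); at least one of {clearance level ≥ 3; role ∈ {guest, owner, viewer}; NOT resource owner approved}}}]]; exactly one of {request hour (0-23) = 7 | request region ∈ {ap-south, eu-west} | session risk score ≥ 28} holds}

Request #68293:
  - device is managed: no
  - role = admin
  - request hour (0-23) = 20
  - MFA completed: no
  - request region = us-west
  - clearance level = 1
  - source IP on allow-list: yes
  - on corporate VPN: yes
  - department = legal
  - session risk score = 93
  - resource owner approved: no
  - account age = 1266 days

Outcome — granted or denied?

Atomic conditions:
  resource owner approved: no → false
  device is managed: no → false
  request region ∈ {ap-south, eu-west, sa-east, us-west}: us-west is in the set → true
  department = eng: legal == eng is false
  session risk score > 31: 93 > 31 is true
  account age = 2061 days: 1266 == 2061 is false
  source IP on allow-list: yes → true
  MFA completed: no → false
  on corporate VPN: yes → true
  clearance level ≥ 3: 1 ≥ 3 is false
  role ∈ {guest, owner, viewer}: admin is not in the set → false
  NOT resource owner approved: no → true
  request hour (0-23) = 7: 20 == 7 is false
  request region ∈ {ap-south, eu-west}: us-west is not in the set → false
  session risk score ≥ 28: 93 ≥ 28 is true
Combine:
[1.1.1.1.1] false → false (antecedent false ⇒ implication holds) = true
[1.1.1.1.2] true AND false = false
[1.1.1.1] true OR false = true
[1.1.1.2.1] true → false = false
[1.1.1.2] NOT false = true
[1.1.1.3.1] NOT true = false
[1.1.1.3.2] false OR true = true
[1.1.1.3.3] false OR false OR true = true
[1.1.1.3] false OR true OR true = true
[1.1.1] true AND true AND true = true
[1.1] NOT true = false
[1] NOT false = true
[2] exactly-one(false, false, true) = true
[root] true AND true = true
Overall: true → granted

Granted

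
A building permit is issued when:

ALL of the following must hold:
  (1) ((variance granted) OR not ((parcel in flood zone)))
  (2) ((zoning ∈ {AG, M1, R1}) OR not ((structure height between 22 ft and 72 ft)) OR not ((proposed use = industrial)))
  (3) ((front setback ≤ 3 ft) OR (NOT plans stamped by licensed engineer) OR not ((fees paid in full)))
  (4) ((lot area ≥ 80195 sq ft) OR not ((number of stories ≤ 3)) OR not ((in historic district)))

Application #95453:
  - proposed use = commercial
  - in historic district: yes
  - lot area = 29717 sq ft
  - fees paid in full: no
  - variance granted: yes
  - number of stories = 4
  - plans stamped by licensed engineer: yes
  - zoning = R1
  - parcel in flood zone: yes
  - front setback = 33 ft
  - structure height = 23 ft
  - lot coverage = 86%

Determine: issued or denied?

Atomic conditions:
  variance granted: yes → true
  parcel in flood zone: yes → true
  zoning ∈ {AG, M1, R1}: R1 is in the set → true
  structure height between 22 ft and 72 ft: 23 in [22, 72] is true
  proposed use = industrial: commercial == industrial is false
  front setback ≤ 3 ft: 33 ≤ 3 is false
  NOT plans stamped by licensed engineer: yes → false
  fees paid in full: no → false
  lot area ≥ 80195 sq ft: 29717 ≥ 80195 is false
  number of stories ≤ 3: 4 ≤ 3 is false
  in historic district: yes → true
Combine:
[1.2] NOT true = false
[1] true OR false = true
[2.2] NOT true = false
[2.3] NOT false = true
[2] true OR false OR true = true
[3.3] NOT false = true
[3] false OR false OR true = true
[4.2] NOT false = true
[4.3] NOT true = false
[4] false OR true OR false = true
[root] true AND true AND true AND true = true
Overall: true → issued

Issued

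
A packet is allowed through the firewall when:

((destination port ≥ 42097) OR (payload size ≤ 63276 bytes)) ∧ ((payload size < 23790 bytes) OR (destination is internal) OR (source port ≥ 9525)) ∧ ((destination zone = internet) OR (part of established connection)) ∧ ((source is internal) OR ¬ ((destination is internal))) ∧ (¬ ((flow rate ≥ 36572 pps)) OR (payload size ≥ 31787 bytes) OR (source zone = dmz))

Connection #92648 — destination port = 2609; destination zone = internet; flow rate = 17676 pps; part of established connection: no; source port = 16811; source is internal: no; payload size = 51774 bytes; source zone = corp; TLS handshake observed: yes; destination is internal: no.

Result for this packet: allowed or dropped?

Atomic conditions:
  destination port ≥ 42097: 2609 ≥ 42097 is false
  payload size ≤ 63276 bytes: 51774 ≤ 63276 is true
  payload size < 23790 bytes: 51774 < 23790 is false
  destination is internal: no → false
  source port ≥ 9525: 16811 ≥ 9525 is true
  destination zone = internet: internet == internet is true
  part of established connection: no → false
  source is internal: no → false
  flow rate ≥ 36572 pps: 17676 ≥ 36572 is false
  payload size ≥ 31787 bytes: 51774 ≥ 31787 is true
  source zone = dmz: corp == dmz is false
Combine:
[1] false OR true = true
[2] false OR false OR true = true
[3] true OR false = true
[4.2] NOT false = true
[4] false OR true = true
[5.1] NOT false = true
[5] true OR true OR false = true
[root] true AND true AND true AND true AND true = true
Overall: true → allowed

Allowed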